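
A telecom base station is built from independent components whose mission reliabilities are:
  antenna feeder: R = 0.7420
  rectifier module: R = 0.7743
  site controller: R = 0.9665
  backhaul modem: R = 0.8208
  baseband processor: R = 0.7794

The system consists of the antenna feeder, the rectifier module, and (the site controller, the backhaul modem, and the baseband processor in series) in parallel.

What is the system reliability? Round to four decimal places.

0.9778

Series (site controller, backhaul modem, and baseband processor): 0.966500 × 0.820800 × 0.779400 = 0.618301
Parallel (antenna feeder, rectifier module, and [0.618301]): 1 − (1 − 0.742000)(1 − 0.774300)(1 − 0.618301) = 0.9778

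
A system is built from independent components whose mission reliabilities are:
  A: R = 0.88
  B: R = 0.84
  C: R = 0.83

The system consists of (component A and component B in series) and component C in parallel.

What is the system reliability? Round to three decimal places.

0.956

Series (A and B): 0.88000 × 0.84000 = 0.73920
Parallel ([0.73920] and C): 1 − (1 − 0.73920)(1 − 0.83000) = 0.956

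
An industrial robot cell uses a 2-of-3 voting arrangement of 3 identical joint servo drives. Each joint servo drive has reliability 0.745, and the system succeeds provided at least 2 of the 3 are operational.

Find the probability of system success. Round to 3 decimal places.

R = Σ_{i=2}^{3} C(3,i) p^i (1−p)^{3−i} with p = 0.745
C(3,2)·0.745^2·0.255^1 = 0.42459
C(3,3)·0.745^3·0.255^0 = 0.41349
Sum = 0.838

0.838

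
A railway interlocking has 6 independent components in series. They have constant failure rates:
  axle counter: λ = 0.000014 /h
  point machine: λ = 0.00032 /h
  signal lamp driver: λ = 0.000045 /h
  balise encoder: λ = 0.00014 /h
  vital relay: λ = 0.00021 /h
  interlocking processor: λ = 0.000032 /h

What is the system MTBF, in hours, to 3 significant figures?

Series of exponential components: λ_sys = Σ λ_i
λ_sys = 0.000014 + 0.00032 + 0.000045 + 0.00014 + 0.00021 + 0.000032 = 7.6100e-04 /h
MTBF = 1 / λ_sys = 1310 h

1310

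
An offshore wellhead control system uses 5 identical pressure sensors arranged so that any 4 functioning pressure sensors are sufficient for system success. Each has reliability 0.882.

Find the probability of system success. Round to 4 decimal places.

0.8908

R = Σ_{i=4}^{5} C(5,i) p^i (1−p)^{5−i} with p = 0.882
C(5,4)·0.882^4·0.118^1 = 0.357048
C(5,5)·0.882^5·0.118^0 = 0.533756
Sum = 0.8908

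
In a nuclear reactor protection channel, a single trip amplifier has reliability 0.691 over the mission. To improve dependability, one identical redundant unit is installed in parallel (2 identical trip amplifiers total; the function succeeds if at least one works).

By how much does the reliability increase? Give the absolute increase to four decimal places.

R_before = 0.691
R_after = 1 − (1 − 0.691)^2 = 0.9045
ΔR = 0.9045 − 0.691 = 0.2135

0.2135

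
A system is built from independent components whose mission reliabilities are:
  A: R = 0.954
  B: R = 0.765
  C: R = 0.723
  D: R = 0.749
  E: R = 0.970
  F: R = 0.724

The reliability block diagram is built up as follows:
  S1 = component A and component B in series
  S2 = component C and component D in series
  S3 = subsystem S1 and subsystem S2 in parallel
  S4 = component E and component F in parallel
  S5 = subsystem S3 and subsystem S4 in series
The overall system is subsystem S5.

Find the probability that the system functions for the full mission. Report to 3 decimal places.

0.869

Series (A and B): 0.95400 × 0.76500 = 0.72981
Series (C and D): 0.72300 × 0.74900 = 0.54153
Parallel ([0.72981] and [0.54153]): 1 − (1 − 0.72981)(1 − 0.54153) = 0.87613
Parallel (E and F): 1 − (1 − 0.97000)(1 − 0.72400) = 0.99172
Series ([0.87613] and [0.99172]): 0.87613 × 0.99172 = 0.869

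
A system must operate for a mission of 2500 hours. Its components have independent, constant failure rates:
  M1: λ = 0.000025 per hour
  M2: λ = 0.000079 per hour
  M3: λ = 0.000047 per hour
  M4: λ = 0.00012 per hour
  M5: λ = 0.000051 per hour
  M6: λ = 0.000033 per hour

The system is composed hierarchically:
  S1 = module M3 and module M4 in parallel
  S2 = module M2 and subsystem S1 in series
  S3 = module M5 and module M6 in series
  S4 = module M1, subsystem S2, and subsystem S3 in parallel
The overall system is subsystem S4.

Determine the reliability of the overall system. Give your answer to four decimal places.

R(M1) = exp(−0.000025 × 2500) = 0.939413
R(M2) = exp(−0.000079 × 2500) = 0.820780
R(M3) = exp(−0.000047 × 2500) = 0.889141
R(M4) = exp(−0.00012 × 2500) = 0.740818
R(M5) = exp(−0.000051 × 2500) = 0.880293
R(M6) = exp(−0.000033 × 2500) = 0.920811
Parallel (M3 and M4): 1 − (1 − 0.889141)(1 − 0.740818) = 0.971267
Series (M2 and [0.971267]): 0.820780 × 0.971267 = 0.797197
Series (M5 and M6): 0.880293 × 0.920811 = 0.810583
Parallel (M1, [0.797197], and [0.810583]): 1 − (1 − 0.939413)(1 − 0.797197)(1 − 0.810583) = 0.9977

0.9977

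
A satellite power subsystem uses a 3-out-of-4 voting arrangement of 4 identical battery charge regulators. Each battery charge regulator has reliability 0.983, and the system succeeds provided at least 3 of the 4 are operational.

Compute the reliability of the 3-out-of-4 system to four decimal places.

R = Σ_{i=3}^{4} C(4,i) p^i (1−p)^{4−i} with p = 0.983
C(4,3)·0.983^3·0.017^1 = 0.064591
C(4,4)·0.983^4·0.017^0 = 0.933714
Sum = 0.9983

0.9983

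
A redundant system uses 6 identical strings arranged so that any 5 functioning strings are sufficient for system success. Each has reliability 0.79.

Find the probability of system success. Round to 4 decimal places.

0.6308

R = Σ_{i=5}^{6} C(6,i) p^i (1−p)^{6−i} with p = 0.79
C(6,5)·0.79^5·0.21^1 = 0.387709
C(6,6)·0.79^6·0.21^0 = 0.243087
Sum = 0.6308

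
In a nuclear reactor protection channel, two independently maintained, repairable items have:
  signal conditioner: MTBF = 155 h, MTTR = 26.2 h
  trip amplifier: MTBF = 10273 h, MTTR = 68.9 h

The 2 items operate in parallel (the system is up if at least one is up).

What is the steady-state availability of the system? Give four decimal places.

A(signal conditioner) = MTBF/(MTBF+MTTR) = 155/(155+26.2) = 0.855408
A(trip amplifier) = MTBF/(MTBF+MTTR) = 10273/(10273+68.9) = 0.993338
Parallel availability: 1 − (1 − 0.855408)(1 − 0.993338) = 0.9990

0.9990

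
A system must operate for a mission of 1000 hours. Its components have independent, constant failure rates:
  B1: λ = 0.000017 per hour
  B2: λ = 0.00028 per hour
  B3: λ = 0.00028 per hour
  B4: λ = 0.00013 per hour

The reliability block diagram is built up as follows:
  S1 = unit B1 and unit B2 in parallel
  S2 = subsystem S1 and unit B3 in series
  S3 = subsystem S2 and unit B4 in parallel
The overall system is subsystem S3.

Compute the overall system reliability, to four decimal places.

0.9698

R(B1) = exp(−0.000017 × 1000) = 0.983144
R(B2) = exp(−0.00028 × 1000) = 0.755784
R(B3) = exp(−0.00028 × 1000) = 0.755784
R(B4) = exp(−0.00013 × 1000) = 0.878095
Parallel (B1 and B2): 1 − (1 − 0.983144)(1 − 0.755784) = 0.995883
Series ([0.995883] and B3): 0.995883 × 0.755784 = 0.752672
Parallel ([0.752672] and B4): 1 − (1 − 0.752672)(1 − 0.878095) = 0.9698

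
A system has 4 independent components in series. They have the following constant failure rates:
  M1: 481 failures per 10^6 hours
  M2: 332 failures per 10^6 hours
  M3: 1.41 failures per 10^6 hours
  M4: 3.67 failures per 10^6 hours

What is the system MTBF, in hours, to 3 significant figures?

Series of exponential components: λ_sys = Σ λ_i
λ_sys = 0.000481 + 0.000332 + 0.00000141 + 0.00000367 = 8.1808e-04 /h
MTBF = 1 / λ_sys = 1220 h

1220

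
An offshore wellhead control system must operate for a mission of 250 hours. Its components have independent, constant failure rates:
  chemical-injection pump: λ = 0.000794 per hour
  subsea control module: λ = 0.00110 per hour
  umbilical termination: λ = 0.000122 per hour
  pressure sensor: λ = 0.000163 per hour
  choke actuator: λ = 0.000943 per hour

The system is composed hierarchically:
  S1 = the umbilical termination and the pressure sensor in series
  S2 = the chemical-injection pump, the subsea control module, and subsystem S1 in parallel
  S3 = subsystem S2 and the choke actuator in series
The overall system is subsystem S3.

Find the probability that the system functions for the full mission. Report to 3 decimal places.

R(chemical-injection pump) = exp(−0.000794 × 250) = 0.81996
R(subsea control module) = exp(−0.00110 × 250) = 0.75957
R(umbilical termination) = exp(−0.000122 × 250) = 0.96996
R(pressure sensor) = exp(−0.000163 × 250) = 0.96007
R(choke actuator) = exp(−0.000943 × 250) = 0.78998
Series (umbilical termination and pressure sensor): 0.96996 × 0.96007 = 0.93123
Parallel (chemical-injection pump, subsea control module, and [0.93123]): 1 − (1 − 0.81996)(1 − 0.75957)(1 − 0.93123) = 0.99702
Series ([0.99702] and choke actuator): 0.99702 × 0.78998 = 0.788

0.788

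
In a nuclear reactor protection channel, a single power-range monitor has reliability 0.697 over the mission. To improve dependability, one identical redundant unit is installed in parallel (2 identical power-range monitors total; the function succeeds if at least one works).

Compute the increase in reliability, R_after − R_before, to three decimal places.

R_before = 0.697
R_after = 1 − (1 − 0.697)^2 = 0.908
ΔR = 0.908 − 0.697 = 0.211

0.211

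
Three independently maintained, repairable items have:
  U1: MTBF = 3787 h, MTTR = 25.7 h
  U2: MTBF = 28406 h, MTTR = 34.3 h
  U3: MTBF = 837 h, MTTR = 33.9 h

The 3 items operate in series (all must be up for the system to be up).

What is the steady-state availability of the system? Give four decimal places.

A(U1) = MTBF/(MTBF+MTTR) = 3787/(3787+25.7) = 0.993259
A(U2) = MTBF/(MTBF+MTTR) = 28406/(28406+34.3) = 0.998794
A(U3) = MTBF/(MTBF+MTTR) = 837/(837+33.9) = 0.961075
Series availability: 0.993259 × 0.998794 × 0.961075 = 0.9534

0.9534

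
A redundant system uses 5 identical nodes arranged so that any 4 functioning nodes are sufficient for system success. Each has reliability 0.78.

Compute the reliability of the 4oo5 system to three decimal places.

0.696

R = Σ_{i=4}^{5} C(5,i) p^i (1−p)^{5−i} with p = 0.78
C(5,4)·0.78^4·0.22^1 = 0.40717
C(5,5)·0.78^5·0.22^0 = 0.28872
Sum = 0.696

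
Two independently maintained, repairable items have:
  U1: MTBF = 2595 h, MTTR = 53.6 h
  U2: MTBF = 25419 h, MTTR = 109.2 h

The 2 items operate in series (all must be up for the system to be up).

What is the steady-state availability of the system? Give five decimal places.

0.97557

A(U1) = MTBF/(MTBF+MTTR) = 2595/(2595+53.6) = 0.979763
A(U2) = MTBF/(MTBF+MTTR) = 25419/(25419+109.2) = 0.995722
Series availability: 0.979763 × 0.995722 = 0.97557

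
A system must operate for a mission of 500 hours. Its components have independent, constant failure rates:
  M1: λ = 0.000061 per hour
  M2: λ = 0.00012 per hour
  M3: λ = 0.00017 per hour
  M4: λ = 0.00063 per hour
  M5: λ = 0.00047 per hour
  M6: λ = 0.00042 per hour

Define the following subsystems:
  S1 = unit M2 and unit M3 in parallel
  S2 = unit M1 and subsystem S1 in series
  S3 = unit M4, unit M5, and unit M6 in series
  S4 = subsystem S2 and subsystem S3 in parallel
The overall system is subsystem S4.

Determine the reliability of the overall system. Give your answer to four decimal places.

0.9816

R(M1) = exp(−0.000061 × 500) = 0.969960
R(M2) = exp(−0.00012 × 500) = 0.941765
R(M3) = exp(−0.00017 × 500) = 0.918512
R(M4) = exp(−0.00063 × 500) = 0.729789
R(M5) = exp(−0.00047 × 500) = 0.790571
R(M6) = exp(−0.00042 × 500) = 0.810584
Parallel (M2 and M3): 1 − (1 − 0.941765)(1 − 0.918512) = 0.995255
Series (M1 and [0.995255]): 0.969960 × 0.995255 = 0.965358
Series (M4, M5, and M6): 0.729789 × 0.790571 × 0.810584 = 0.467666
Parallel ([0.965358] and [0.467666]): 1 − (1 − 0.965358)(1 − 0.467666) = 0.9816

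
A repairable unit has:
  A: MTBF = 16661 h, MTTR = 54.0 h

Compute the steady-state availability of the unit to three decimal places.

A(A) = MTBF/(MTBF+MTTR) = 16661/(16661+54.0) = 0.997

0.997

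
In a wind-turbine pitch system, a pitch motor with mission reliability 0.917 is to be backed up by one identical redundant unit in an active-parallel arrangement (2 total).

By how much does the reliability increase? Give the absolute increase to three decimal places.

0.076

R_before = 0.917
R_after = 1 − (1 − 0.917)^2 = 0.993
ΔR = 0.993 − 0.917 = 0.076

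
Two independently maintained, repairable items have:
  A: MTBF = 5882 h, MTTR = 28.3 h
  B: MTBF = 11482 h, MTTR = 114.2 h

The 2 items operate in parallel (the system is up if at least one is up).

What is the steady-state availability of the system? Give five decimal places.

A(A) = MTBF/(MTBF+MTTR) = 5882/(5882+28.3) = 0.995212
A(B) = MTBF/(MTBF+MTTR) = 11482/(11482+114.2) = 0.990152
Parallel availability: 1 − (1 − 0.995212)(1 − 0.990152) = 0.99995

0.99995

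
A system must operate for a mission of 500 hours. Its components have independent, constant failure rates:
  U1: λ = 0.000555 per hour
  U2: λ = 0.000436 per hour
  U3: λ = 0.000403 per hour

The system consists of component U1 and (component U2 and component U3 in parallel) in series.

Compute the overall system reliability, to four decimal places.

R(U1) = exp(−0.000555 × 500) = 0.757676
R(U2) = exp(−0.000436 × 500) = 0.804125
R(U3) = exp(−0.000403 × 500) = 0.817504
Parallel (U2 and U3): 1 − (1 − 0.804125)(1 − 0.817504) = 0.964254
Series (U1 and [0.964254]): 0.757676 × 0.964254 = 0.7306

0.7306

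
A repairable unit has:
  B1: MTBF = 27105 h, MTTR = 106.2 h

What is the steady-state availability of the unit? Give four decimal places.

0.9961

A(B1) = MTBF/(MTBF+MTTR) = 27105/(27105+106.2) = 0.9961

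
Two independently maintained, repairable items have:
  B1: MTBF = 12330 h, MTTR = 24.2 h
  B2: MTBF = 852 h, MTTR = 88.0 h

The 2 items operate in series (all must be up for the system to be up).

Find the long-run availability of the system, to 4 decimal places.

0.9046

A(B1) = MTBF/(MTBF+MTTR) = 12330/(12330+24.2) = 0.998041
A(B2) = MTBF/(MTBF+MTTR) = 852/(852+88.0) = 0.906383
Series availability: 0.998041 × 0.906383 = 0.9046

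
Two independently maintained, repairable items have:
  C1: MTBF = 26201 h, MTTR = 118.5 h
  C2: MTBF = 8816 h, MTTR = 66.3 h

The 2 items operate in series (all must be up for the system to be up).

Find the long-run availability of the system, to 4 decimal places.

0.9881

A(C1) = MTBF/(MTBF+MTTR) = 26201/(26201+118.5) = 0.995498
A(C2) = MTBF/(MTBF+MTTR) = 8816/(8816+66.3) = 0.992536
Series availability: 0.995498 × 0.992536 = 0.9881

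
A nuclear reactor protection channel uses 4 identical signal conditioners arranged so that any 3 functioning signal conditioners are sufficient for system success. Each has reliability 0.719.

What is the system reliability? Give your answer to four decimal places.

R = Σ_{i=3}^{4} C(4,i) p^i (1−p)^{4−i} with p = 0.719
C(4,3)·0.719^3·0.281^1 = 0.417785
C(4,4)·0.719^4·0.281^0 = 0.267249
Sum = 0.6850

0.6850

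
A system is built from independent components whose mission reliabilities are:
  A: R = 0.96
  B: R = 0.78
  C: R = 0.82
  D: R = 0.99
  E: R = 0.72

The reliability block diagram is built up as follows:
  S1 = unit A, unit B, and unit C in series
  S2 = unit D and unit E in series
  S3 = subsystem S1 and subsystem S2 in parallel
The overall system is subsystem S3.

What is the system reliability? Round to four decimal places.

0.8891

Series (A, B, and C): 0.960000 × 0.780000 × 0.820000 = 0.614016
Series (D and E): 0.990000 × 0.720000 = 0.712800
Parallel ([0.614016] and [0.712800]): 1 − (1 − 0.614016)(1 − 0.712800) = 0.8891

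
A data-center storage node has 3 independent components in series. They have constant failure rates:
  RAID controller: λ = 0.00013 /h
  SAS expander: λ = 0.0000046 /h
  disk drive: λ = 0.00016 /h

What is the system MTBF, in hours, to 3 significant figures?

3390

Series of exponential components: λ_sys = Σ λ_i
λ_sys = 0.00013 + 0.0000046 + 0.00016 = 2.9460e-04 /h
MTBF = 1 / λ_sys = 3390 h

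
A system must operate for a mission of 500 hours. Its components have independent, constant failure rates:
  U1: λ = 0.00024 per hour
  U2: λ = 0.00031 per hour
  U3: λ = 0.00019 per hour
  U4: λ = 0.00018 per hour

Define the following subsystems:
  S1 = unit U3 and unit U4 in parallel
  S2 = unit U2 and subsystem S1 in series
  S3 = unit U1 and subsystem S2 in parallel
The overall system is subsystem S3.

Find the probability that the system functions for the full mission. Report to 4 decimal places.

R(U1) = exp(−0.00024 × 500) = 0.886920
R(U2) = exp(−0.00031 × 500) = 0.856415
R(U3) = exp(−0.00019 × 500) = 0.909373
R(U4) = exp(−0.00018 × 500) = 0.913931
Parallel (U3 and U4): 1 − (1 − 0.909373)(1 − 0.913931) = 0.992200
Series (U2 and [0.992200]): 0.856415 × 0.992200 = 0.849735
Parallel (U1 and [0.849735]): 1 − (1 − 0.886920)(1 − 0.849735) = 0.9830

0.9830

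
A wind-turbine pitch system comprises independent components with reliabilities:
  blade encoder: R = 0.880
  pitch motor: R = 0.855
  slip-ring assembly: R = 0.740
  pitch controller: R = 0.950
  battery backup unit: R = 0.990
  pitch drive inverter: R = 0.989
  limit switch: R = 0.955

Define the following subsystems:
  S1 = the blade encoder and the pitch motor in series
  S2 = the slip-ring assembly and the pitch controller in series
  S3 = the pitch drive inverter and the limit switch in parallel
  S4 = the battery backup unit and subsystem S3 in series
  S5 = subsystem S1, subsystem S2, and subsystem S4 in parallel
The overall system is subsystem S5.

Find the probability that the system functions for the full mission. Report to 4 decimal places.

0.9992

Series (blade encoder and pitch motor): 0.880000 × 0.855000 = 0.752400
Series (slip-ring assembly and pitch controller): 0.740000 × 0.950000 = 0.703000
Parallel (pitch drive inverter and limit switch): 1 − (1 − 0.989000)(1 − 0.955000) = 0.999505
Series (battery backup unit and [0.999505]): 0.990000 × 0.999505 = 0.989510
Parallel ([0.752400], [0.703000], and [0.989510]): 1 − (1 − 0.752400)(1 − 0.703000)(1 − 0.989510) = 0.9992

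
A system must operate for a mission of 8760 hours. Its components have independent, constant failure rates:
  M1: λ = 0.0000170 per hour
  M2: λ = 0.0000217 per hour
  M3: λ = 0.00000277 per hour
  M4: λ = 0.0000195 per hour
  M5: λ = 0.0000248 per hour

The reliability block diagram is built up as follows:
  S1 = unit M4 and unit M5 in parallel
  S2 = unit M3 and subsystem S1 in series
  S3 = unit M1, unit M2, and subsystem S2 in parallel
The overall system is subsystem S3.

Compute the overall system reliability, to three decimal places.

R(M1) = exp(−0.0000170 × 8760) = 0.86164
R(M2) = exp(−0.0000217 × 8760) = 0.82688
R(M3) = exp(−0.00000277 × 8760) = 0.97603
R(M4) = exp(−0.0000195 × 8760) = 0.84297
R(M5) = exp(−0.0000248 × 8760) = 0.80473
Parallel (M4 and M5): 1 − (1 − 0.84297)(1 − 0.80473) = 0.96934
Series (M3 and [0.96934]): 0.97603 × 0.96934 = 0.94610
Parallel (M1, M2, and [0.94610]): 1 − (1 − 0.86164)(1 − 0.82688)(1 − 0.94610) = 0.999

0.999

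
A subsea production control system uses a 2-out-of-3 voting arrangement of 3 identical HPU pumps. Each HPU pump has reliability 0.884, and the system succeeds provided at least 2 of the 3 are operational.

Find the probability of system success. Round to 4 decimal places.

0.9628

R = Σ_{i=2}^{3} C(3,i) p^i (1−p)^{3−i} with p = 0.884
C(3,2)·0.884^2·0.116^1 = 0.271947
C(3,3)·0.884^3·0.116^0 = 0.690807
Sum = 0.9628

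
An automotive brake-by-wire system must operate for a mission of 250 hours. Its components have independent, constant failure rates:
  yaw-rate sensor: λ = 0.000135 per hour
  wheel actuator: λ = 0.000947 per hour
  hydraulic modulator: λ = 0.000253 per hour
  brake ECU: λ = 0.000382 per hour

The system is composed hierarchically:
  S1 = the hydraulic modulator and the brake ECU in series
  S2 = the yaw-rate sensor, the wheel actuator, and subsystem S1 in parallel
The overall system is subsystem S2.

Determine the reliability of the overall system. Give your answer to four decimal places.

R(yaw-rate sensor) = exp(−0.000135 × 250) = 0.966813
R(wheel actuator) = exp(−0.000947 × 250) = 0.789189
R(hydraulic modulator) = exp(−0.000253 × 250) = 0.938709
R(brake ECU) = exp(−0.000382 × 250) = 0.908918
Series (hydraulic modulator and brake ECU): 0.938709 × 0.908918 = 0.853210
Parallel (yaw-rate sensor, wheel actuator, and [0.853210]): 1 − (1 − 0.966813)(1 − 0.789189)(1 − 0.853210) = 0.9990

0.9990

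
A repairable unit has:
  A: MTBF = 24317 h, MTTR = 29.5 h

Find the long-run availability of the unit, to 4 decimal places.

0.9988

A(A) = MTBF/(MTBF+MTTR) = 24317/(24317+29.5) = 0.9988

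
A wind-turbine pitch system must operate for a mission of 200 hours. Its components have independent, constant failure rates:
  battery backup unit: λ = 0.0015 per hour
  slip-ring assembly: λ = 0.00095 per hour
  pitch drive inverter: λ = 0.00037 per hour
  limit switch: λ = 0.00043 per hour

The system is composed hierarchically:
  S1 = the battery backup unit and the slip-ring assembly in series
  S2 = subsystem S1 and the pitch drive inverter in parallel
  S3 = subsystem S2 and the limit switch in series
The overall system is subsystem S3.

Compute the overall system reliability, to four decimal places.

R(battery backup unit) = exp(−0.0015 × 200) = 0.740818
R(slip-ring assembly) = exp(−0.00095 × 200) = 0.826959
R(pitch drive inverter) = exp(−0.00037 × 200) = 0.928672
R(limit switch) = exp(−0.00043 × 200) = 0.917594
Series (battery backup unit and slip-ring assembly): 0.740818 × 0.826959 = 0.612626
Parallel ([0.612626] and pitch drive inverter): 1 − (1 − 0.612626)(1 − 0.928672) = 0.972369
Series ([0.972369] and limit switch): 0.972369 × 0.917594 = 0.8922

0.8922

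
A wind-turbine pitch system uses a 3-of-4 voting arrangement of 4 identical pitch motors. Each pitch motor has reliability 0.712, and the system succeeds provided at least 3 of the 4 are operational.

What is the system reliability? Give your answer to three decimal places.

R = Σ_{i=3}^{4} C(4,i) p^i (1−p)^{4−i} with p = 0.712
C(4,3)·0.712^3·0.288^1 = 0.41581
C(4,4)·0.712^4·0.288^0 = 0.25699
Sum = 0.673

0.673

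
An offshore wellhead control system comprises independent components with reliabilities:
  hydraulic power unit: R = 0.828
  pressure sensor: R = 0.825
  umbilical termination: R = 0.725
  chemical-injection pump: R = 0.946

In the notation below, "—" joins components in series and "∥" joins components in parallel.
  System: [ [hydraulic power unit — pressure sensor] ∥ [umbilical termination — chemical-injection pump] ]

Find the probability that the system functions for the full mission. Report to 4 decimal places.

Series (hydraulic power unit and pressure sensor): 0.828000 × 0.825000 = 0.683100
Series (umbilical termination and chemical-injection pump): 0.725000 × 0.946000 = 0.685850
Parallel ([0.683100] and [0.685850]): 1 − (1 − 0.683100)(1 − 0.685850) = 0.9004

0.9004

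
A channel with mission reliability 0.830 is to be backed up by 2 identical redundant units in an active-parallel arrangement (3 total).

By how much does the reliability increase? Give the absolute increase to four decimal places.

0.1651

R_before = 0.830
R_after = 1 − (1 − 0.830)^3 = 0.9951
ΔR = 0.9951 − 0.830 = 0.1651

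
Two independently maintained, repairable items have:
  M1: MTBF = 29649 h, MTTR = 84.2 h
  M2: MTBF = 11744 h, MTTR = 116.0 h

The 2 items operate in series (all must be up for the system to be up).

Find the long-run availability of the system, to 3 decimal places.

0.987

A(M1) = MTBF/(MTBF+MTTR) = 29649/(29649+84.2) = 0.997168
A(M2) = MTBF/(MTBF+MTTR) = 11744/(11744+116.0) = 0.990219
Series availability: 0.997168 × 0.990219 = 0.987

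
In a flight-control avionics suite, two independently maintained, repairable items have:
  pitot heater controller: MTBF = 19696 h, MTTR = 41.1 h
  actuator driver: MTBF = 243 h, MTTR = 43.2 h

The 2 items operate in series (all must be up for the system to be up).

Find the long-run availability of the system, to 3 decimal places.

0.847

A(pitot heater controller) = MTBF/(MTBF+MTTR) = 19696/(19696+41.1) = 0.997918
A(actuator driver) = MTBF/(MTBF+MTTR) = 243/(243+43.2) = 0.849057
Series availability: 0.997918 × 0.849057 = 0.847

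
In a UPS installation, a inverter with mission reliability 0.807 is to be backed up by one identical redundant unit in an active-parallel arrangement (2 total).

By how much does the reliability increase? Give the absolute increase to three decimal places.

0.156

R_before = 0.807
R_after = 1 − (1 − 0.807)^2 = 0.963
ΔR = 0.963 − 0.807 = 0.156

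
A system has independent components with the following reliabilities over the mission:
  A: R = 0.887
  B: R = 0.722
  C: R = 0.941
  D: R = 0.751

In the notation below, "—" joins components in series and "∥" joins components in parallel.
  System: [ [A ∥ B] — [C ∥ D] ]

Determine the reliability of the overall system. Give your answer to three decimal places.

Parallel (A and B): 1 − (1 − 0.88700)(1 − 0.72200) = 0.96859
Parallel (C and D): 1 − (1 − 0.94100)(1 − 0.75100) = 0.98531
Series ([0.96859] and [0.98531]): 0.96859 × 0.98531 = 0.954

0.954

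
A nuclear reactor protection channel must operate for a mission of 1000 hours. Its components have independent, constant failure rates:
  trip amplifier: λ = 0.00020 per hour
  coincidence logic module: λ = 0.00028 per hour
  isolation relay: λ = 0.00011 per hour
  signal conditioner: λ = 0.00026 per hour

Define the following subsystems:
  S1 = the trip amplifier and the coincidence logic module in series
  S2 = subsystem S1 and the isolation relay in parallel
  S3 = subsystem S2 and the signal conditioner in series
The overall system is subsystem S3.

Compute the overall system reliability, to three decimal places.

0.740

R(trip amplifier) = exp(−0.00020 × 1000) = 0.81873
R(coincidence logic module) = exp(−0.00028 × 1000) = 0.75578
R(isolation relay) = exp(−0.00011 × 1000) = 0.89583
R(signal conditioner) = exp(−0.00026 × 1000) = 0.77105
Series (trip amplifier and coincidence logic module): 0.81873 × 0.75578 = 0.61878
Parallel ([0.61878] and isolation relay): 1 − (1 − 0.61878)(1 − 0.89583) = 0.96029
Series ([0.96029] and signal conditioner): 0.96029 × 0.77105 = 0.740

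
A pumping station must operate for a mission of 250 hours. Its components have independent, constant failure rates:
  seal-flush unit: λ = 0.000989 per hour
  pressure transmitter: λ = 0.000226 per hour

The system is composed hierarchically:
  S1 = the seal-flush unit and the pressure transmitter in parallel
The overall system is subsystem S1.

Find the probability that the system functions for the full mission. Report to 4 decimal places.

R(seal-flush unit) = exp(−0.000989 × 250) = 0.780945
R(pressure transmitter) = exp(−0.000226 × 250) = 0.945066
Parallel (seal-flush unit and pressure transmitter): 1 − (1 − 0.780945)(1 − 0.945066) = 0.9880

0.9880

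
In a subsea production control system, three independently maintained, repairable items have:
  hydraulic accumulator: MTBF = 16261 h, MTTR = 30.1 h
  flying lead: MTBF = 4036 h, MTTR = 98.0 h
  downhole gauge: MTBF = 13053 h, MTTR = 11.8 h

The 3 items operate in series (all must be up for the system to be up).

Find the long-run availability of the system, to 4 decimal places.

0.9736

A(hydraulic accumulator) = MTBF/(MTBF+MTTR) = 16261/(16261+30.1) = 0.998152
A(flying lead) = MTBF/(MTBF+MTTR) = 4036/(4036+98.0) = 0.976294
A(downhole gauge) = MTBF/(MTBF+MTTR) = 13053/(13053+11.8) = 0.999097
Series availability: 0.998152 × 0.976294 × 0.999097 = 0.9736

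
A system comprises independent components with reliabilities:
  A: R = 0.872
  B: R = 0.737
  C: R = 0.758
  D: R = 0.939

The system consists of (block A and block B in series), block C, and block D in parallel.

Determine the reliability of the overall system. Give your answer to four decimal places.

0.9947

Series (A and B): 0.872000 × 0.737000 = 0.642664
Parallel ([0.642664], C, and D): 1 − (1 − 0.642664)(1 − 0.758000)(1 − 0.939000) = 0.9947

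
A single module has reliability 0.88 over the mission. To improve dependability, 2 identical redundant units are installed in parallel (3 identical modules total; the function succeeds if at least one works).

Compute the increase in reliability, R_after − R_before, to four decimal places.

R_before = 0.88
R_after = 1 − (1 − 0.88)^3 = 0.9983
ΔR = 0.9983 − 0.88 = 0.1183

0.1183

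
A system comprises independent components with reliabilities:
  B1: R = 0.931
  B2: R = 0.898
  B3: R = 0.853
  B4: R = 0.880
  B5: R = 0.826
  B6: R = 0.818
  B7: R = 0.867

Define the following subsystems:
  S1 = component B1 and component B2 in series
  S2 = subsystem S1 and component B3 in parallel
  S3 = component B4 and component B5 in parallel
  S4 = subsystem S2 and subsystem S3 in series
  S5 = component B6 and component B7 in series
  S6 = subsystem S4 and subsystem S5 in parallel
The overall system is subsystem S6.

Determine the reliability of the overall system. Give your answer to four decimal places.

0.9871

Series (B1 and B2): 0.931000 × 0.898000 = 0.836038
Parallel ([0.836038] and B3): 1 − (1 − 0.836038)(1 − 0.853000) = 0.975898
Parallel (B4 and B5): 1 − (1 − 0.880000)(1 − 0.826000) = 0.979120
Series ([0.975898] and [0.979120]): 0.975898 × 0.979120 = 0.955521
Series (B6 and B7): 0.818000 × 0.867000 = 0.709206
Parallel ([0.955521] and [0.709206]): 1 − (1 − 0.955521)(1 − 0.709206) = 0.9871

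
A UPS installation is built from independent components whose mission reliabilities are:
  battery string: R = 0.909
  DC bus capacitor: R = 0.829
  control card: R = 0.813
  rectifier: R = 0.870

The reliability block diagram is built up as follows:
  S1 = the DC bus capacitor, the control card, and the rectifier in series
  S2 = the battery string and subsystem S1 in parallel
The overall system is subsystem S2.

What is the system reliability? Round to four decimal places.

Series (DC bus capacitor, control card, and rectifier): 0.829000 × 0.813000 × 0.870000 = 0.586360
Parallel (battery string and [0.586360]): 1 − (1 − 0.909000)(1 − 0.586360) = 0.9624

0.9624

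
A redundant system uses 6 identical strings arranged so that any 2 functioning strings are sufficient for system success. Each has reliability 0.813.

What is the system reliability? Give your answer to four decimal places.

R = Σ_{i=2}^{6} C(6,i) p^i (1−p)^{6−i} with p = 0.813
C(6,2)·0.813^2·0.187^4 = 0.012124
C(6,3)·0.813^3·0.187^3 = 0.070279
C(6,4)·0.813^4·0.187^2 = 0.229159
C(6,5)·0.813^5·0.187^1 = 0.398516
C(6,6)·0.813^6·0.187^0 = 0.288764
Sum = 0.9988

0.9988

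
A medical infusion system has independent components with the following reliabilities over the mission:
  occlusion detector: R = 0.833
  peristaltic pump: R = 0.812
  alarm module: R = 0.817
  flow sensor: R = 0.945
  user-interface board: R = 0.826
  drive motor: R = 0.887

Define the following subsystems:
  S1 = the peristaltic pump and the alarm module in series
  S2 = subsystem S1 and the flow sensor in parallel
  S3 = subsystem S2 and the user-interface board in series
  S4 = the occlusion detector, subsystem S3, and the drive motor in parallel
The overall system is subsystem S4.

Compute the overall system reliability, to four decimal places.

0.9964

Series (peristaltic pump and alarm module): 0.812000 × 0.817000 = 0.663404
Parallel ([0.663404] and flow sensor): 1 − (1 − 0.663404)(1 − 0.945000) = 0.981487
Series ([0.981487] and user-interface board): 0.981487 × 0.826000 = 0.810708
Parallel (occlusion detector, [0.810708], and drive motor): 1 − (1 − 0.833000)(1 − 0.810708)(1 − 0.887000) = 0.9964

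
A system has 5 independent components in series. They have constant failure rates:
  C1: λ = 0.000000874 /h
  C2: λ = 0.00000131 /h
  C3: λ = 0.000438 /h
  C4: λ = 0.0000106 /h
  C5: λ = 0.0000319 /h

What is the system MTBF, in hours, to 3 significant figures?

Series of exponential components: λ_sys = Σ λ_i
λ_sys = 0.000000874 + 0.00000131 + 0.000438 + 0.0000106 + 0.0000319 = 4.8268e-04 /h
MTBF = 1 / λ_sys = 2070 h

2070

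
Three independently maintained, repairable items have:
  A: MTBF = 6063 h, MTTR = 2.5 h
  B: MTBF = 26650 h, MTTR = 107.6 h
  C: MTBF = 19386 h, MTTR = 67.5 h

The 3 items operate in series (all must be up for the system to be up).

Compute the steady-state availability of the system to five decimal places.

A(A) = MTBF/(MTBF+MTTR) = 6063/(6063+2.5) = 0.999588
A(B) = MTBF/(MTBF+MTTR) = 26650/(26650+107.6) = 0.995979
A(C) = MTBF/(MTBF+MTTR) = 19386/(19386+67.5) = 0.996530
Series availability: 0.999588 × 0.995979 × 0.996530 = 0.99211

0.99211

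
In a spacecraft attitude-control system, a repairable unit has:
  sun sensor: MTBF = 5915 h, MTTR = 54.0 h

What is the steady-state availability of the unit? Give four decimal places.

A(sun sensor) = MTBF/(MTBF+MTTR) = 5915/(5915+54.0) = 0.9910

0.9910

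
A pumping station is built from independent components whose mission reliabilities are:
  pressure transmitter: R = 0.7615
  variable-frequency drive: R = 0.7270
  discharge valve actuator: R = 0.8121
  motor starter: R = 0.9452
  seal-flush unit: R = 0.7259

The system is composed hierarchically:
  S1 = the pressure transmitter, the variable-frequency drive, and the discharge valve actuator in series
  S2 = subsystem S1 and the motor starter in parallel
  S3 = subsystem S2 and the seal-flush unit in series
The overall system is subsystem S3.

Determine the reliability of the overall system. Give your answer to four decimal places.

0.7040

Series (pressure transmitter, variable-frequency drive, and discharge valve actuator): 0.761500 × 0.727000 × 0.812100 = 0.449587
Parallel ([0.449587] and motor starter): 1 − (1 − 0.449587)(1 − 0.945200) = 0.969837
Series ([0.969837] and seal-flush unit): 0.969837 × 0.725900 = 0.7040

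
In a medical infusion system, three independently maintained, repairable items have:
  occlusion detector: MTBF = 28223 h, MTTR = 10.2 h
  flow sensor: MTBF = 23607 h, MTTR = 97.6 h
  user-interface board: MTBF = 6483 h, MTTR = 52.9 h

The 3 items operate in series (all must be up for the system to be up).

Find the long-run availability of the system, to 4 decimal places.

A(occlusion detector) = MTBF/(MTBF+MTTR) = 28223/(28223+10.2) = 0.999639
A(flow sensor) = MTBF/(MTBF+MTTR) = 23607/(23607+97.6) = 0.995883
A(user-interface board) = MTBF/(MTBF+MTTR) = 6483/(6483+52.9) = 0.991906
Series availability: 0.999639 × 0.995883 × 0.991906 = 0.9875

0.9875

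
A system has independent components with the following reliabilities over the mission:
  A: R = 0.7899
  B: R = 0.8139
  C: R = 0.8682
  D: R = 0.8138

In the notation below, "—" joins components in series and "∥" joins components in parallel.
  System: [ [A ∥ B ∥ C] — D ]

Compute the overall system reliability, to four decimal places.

Parallel (A, B, and C): 1 − (1 − 0.789900)(1 − 0.813900)(1 − 0.868200) = 0.994847
Series ([0.994847] and D): 0.994847 × 0.813800 = 0.8096

0.8096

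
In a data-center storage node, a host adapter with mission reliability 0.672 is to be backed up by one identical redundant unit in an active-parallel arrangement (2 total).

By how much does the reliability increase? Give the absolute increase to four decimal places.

0.2204

R_before = 0.672
R_after = 1 − (1 − 0.672)^2 = 0.8924
ΔR = 0.8924 − 0.672 = 0.2204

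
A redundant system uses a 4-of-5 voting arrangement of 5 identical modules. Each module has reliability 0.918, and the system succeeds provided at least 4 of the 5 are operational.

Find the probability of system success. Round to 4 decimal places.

R = Σ_{i=4}^{5} C(5,i) p^i (1−p)^{5−i} with p = 0.918
C(5,4)·0.918^4·0.082^1 = 0.291175
C(5,5)·0.918^5·0.082^0 = 0.651949
Sum = 0.9431

0.9431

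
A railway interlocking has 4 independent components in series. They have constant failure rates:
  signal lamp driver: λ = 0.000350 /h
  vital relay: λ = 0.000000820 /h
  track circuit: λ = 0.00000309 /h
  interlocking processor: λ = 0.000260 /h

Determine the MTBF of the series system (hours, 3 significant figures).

Series of exponential components: λ_sys = Σ λ_i
λ_sys = 0.000350 + 0.000000820 + 0.00000309 + 0.000260 = 6.1391e-04 /h
MTBF = 1 / λ_sys = 1630 h

1630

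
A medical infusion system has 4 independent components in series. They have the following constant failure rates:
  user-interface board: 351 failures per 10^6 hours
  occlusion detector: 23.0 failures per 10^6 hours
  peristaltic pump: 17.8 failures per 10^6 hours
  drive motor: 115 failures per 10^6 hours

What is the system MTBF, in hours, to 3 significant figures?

Series of exponential components: λ_sys = Σ λ_i
λ_sys = 0.000351 + 0.0000230 + 0.0000178 + 0.000115 = 5.0680e-04 /h
MTBF = 1 / λ_sys = 1970 h

1970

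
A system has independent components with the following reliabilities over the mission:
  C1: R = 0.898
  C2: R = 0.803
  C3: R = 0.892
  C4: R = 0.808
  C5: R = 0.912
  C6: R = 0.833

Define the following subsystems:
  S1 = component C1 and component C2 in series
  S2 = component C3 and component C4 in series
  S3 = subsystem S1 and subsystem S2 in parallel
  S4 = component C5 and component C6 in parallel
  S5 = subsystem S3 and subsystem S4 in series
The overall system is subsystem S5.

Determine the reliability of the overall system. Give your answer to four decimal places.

Series (C1 and C2): 0.898000 × 0.803000 = 0.721094
Series (C3 and C4): 0.892000 × 0.808000 = 0.720736
Parallel ([0.721094] and [0.720736]): 1 − (1 − 0.721094)(1 − 0.720736) = 0.922112
Parallel (C5 and C6): 1 − (1 − 0.912000)(1 − 0.833000) = 0.985304
Series ([0.922112] and [0.985304]): 0.922112 × 0.985304 = 0.9086

0.9086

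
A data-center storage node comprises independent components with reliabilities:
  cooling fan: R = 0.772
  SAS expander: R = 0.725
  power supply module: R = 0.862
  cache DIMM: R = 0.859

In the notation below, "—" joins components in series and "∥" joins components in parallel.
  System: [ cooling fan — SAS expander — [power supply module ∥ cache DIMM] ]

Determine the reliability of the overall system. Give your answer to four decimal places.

Parallel (power supply module and cache DIMM): 1 − (1 − 0.862000)(1 − 0.859000) = 0.980542
Series (cooling fan, SAS expander, and [0.980542]): 0.772000 × 0.725000 × 0.980542 = 0.5488

0.5488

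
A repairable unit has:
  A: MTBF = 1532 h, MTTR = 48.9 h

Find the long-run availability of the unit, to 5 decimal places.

0.96907

A(A) = MTBF/(MTBF+MTTR) = 1532/(1532+48.9) = 0.96907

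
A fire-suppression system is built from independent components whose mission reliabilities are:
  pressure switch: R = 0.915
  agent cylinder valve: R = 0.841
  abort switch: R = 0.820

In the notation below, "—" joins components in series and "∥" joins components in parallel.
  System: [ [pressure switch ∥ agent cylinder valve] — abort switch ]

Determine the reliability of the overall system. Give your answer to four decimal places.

0.8089

Parallel (pressure switch and agent cylinder valve): 1 − (1 − 0.915000)(1 − 0.841000) = 0.986485
Series ([0.986485] and abort switch): 0.986485 × 0.820000 = 0.8089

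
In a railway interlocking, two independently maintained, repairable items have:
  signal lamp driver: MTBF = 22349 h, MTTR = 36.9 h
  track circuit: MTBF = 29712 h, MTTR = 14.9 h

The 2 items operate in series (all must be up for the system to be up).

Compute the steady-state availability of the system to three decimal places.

A(signal lamp driver) = MTBF/(MTBF+MTTR) = 22349/(22349+36.9) = 0.998352
A(track circuit) = MTBF/(MTBF+MTTR) = 29712/(29712+14.9) = 0.999499
Series availability: 0.998352 × 0.999499 = 0.998

0.998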